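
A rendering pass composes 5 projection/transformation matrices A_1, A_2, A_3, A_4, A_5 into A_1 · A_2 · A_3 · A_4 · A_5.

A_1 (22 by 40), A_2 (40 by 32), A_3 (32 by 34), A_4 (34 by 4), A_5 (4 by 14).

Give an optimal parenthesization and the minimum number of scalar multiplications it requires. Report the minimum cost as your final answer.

Adjacent pairs: A_1A_2 = 22·40·32 = 28160; A_2A_3 = 40·32·34 = 43520; A_3A_4 = 32·34·4 = 4352; A_4A_5 = 34·4·14 = 1904.
Length 3: A_1..A_3: k=1: 0+43520+22·40·34=73440; k=2: 28160+0+22·32·34=52096 → min 52096 | A_2..A_4: k=2: 0+4352+40·32·4=9472; k=3: 43520+0+40·34·4=48960 → min 9472 | A_3..A_5: k=3: 0+1904+32·34·14=17136; k=4: 4352+0+32·4·14=6144 → min 6144.
Length 4: A_1..A_4: k=1: 0+9472+22·40·4=12992; k=2: 28160+4352+22·32·4=35328; k=3: 52096+0+22·34·4=55088 → min 12992 | A_2..A_5: k=2: 0+6144+40·32·14=24064; k=3: 43520+1904+40·34·14=64464; k=4: 9472+0+40·4·14=11712 → min 11712.
Length 5: A_1..A_5: k=1: 0+11712+22·40·14=24032; k=2: 28160+6144+22·32·14=44160; k=3: 52096+1904+22·34·14=64472; k=4: 12992+0+22·4·14=14224 → min 14224.
Optimal parenthesization: ((A_1 · (A_2 · (A_3 · A_4))) · A_5) with cost 14224.

14224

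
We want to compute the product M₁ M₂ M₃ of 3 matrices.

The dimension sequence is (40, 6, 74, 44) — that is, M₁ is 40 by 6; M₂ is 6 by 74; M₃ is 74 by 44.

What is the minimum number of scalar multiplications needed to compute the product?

30096

Order (M₁ (M₂ M₃)): (M₂ M₃): 6×74 by 74×44 → 6×44, cost 6·74·44 = 19536; (M₁ (M₂ M₃)): 40×6 by 6×44 → 40×44, cost 40·6·44 = 10560; cumulative 30096. Total 30096.
Order ((M₁ M₂) M₃): (M₁ M₂): 40×6 by 6×74 → 40×74, cost 40·6·74 = 17760; ((M₁ M₂) M₃): 40×74 by 74×44 → 40×44, cost 40·74·44 = 130240; cumulative 148000. Total 148000.
Minimum: 30096.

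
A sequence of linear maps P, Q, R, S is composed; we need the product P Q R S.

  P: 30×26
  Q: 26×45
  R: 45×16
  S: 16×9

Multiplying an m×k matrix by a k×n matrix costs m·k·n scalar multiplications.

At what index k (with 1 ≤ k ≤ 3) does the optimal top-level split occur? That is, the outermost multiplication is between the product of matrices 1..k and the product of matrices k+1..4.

1

Adjacent pairs: PQ = 30·26·45 = 35100; QR = 26·45·16 = 18720; RS = 45·16·9 = 6480.
Length 3: P..R: k=1: 0+18720+30·26·16=31200; k=2: 35100+0+30·45·16=56700 → min 31200 | Q..S: k=2: 0+6480+26·45·9=17010; k=3: 18720+0+26·16·9=22464 → min 17010.
Top-level splits: k=1: (P..P)·(Q..S) → 0+17010+30·26·9 = 24030; k=2: (P..Q)·(R..S) → 35100+6480+30·45·9 = 53730; k=3: (P..R)·(S..S) → 31200+0+30·16·9 = 35520.
Best split is after P, i.e. k = 1.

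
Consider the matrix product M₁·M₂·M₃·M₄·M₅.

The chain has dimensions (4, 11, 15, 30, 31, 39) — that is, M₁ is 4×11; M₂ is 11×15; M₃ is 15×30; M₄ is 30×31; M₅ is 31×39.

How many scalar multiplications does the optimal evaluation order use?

11016

Adjacent pairs: M₁M₂ = 4·11·15 = 660; M₂M₃ = 11·15·30 = 4950; M₃M₄ = 15·30·31 = 13950; M₄M₅ = 30·31·39 = 36270.
Length 3: M₁..M₃: k=1: 0+4950+4·11·30=6270; k=2: 660+0+4·15·30=2460 → min 2460 | M₂..M₄: k=2: 0+13950+11·15·31=19065; k=3: 4950+0+11·30·31=15180 → min 15180 | M₃..M₅: k=3: 0+36270+15·30·39=53820; k=4: 13950+0+15·31·39=32085 → min 32085.
Length 4: M₁..M₄: k=1: 0+15180+4·11·31=16544; k=2: 660+13950+4·15·31=16470; k=3: 2460+0+4·30·31=6180 → min 6180 | M₂..M₅: k=2: 0+32085+11·15·39=38520; k=3: 4950+36270+11·30·39=54090; k=4: 15180+0+11·31·39=28479 → min 28479.
Length 5: M₁..M₅: k=1: 0+28479+4·11·39=30195; k=2: 660+32085+4·15·39=35085; k=3: 2460+36270+4·30·39=43410; k=4: 6180+0+4·31·39=11016 → min 11016.
Optimal order: ((((M₁·M₂)·M₃)·M₄)·M₅) with cost 11016.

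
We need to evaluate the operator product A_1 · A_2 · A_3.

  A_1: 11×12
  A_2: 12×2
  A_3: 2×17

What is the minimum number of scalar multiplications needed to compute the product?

638

Order (A_1 · (A_2 · A_3)): (A_2 · A_3): 12×2 by 2×17 → 12×17, cost 12·2·17 = 408; (A_1 · (A_2 · A_3)): 11×12 by 12×17 → 11×17, cost 11·12·17 = 2244; cumulative 2652. Total 2652.
Order ((A_1 · A_2) · A_3): (A_1 · A_2): 11×12 by 12×2 → 11×2, cost 11·12·2 = 264; ((A_1 · A_2) · A_3): 11×2 by 2×17 → 11×17, cost 11·2·17 = 374; cumulative 638. Total 638.
Minimum: 638.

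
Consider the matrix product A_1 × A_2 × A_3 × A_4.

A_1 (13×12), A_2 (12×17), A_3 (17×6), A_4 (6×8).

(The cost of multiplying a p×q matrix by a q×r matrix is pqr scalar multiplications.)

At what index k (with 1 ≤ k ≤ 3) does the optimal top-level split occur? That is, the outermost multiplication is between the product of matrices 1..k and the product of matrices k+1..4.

Adjacent pairs: A_1A_2 = 13·12·17 = 2652; A_2A_3 = 12·17·6 = 1224; A_3A_4 = 17·6·8 = 816.
Length 3: A_1..A_3: k=1: 0+1224+13·12·6=2160; k=2: 2652+0+13·17·6=3978 → min 2160 | A_2..A_4: k=2: 0+816+12·17·8=2448; k=3: 1224+0+12·6·8=1800 → min 1800.
Top-level splits: k=1: (A_1..A_1)·(A_2..A_4) → 0+1800+13·12·8 = 3048; k=2: (A_1..A_2)·(A_3..A_4) → 2652+816+13·17·8 = 5236; k=3: (A_1..A_3)·(A_4..A_4) → 2160+0+13·6·8 = 2784.
Best split is after A_3, i.e. k = 3.

3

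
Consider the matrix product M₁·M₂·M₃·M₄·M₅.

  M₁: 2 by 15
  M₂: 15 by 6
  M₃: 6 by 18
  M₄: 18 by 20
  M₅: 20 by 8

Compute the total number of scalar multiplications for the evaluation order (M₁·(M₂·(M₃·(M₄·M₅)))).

(M₄·M₅): 18×20 by 20×8 → 18×8, cost 18·20·8 = 2880
(M₃·(M₄·M₅)): 6×18 by 18×8 → 6×8, cost 6·18·8 = 864; cumulative 3744
(M₂·(M₃·(M₄·M₅))): 15×6 by 6×8 → 15×8, cost 15·6·8 = 720; cumulative 4464
(M₁·(M₂·(M₃·(M₄·M₅)))): 2×15 by 15×8 → 2×8, cost 2·15·8 = 240; cumulative 4704
Total: 4704 scalar multiplications.

4704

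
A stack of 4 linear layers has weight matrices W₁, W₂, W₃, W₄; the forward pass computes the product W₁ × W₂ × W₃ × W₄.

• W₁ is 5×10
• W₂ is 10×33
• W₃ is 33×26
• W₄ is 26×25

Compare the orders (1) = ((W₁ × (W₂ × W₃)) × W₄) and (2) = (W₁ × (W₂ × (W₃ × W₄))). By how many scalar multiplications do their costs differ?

17820

Order (1) = ((W₁ × (W₂ × W₃)) × W₄): (W₂ × W₃): 10×33 by 33×26 → 10×26, cost 10·33·26 = 8580; (W₁ × (W₂ × W₃)): 5×10 by 10×26 → 5×26, cost 5·10·26 = 1300; cumulative 9880; ((W₁ × (W₂ × W₃)) × W₄): 5×26 by 26×25 → 5×25, cost 5·26·25 = 3250; cumulative 13130. Total 13130.
Order (2) = (W₁ × (W₂ × (W₃ × W₄))): (W₃ × W₄): 33×26 by 26×25 → 33×25, cost 33·26·25 = 21450; (W₂ × (W₃ × W₄)): 10×33 by 33×25 → 10×25, cost 10·33·25 = 8250; cumulative 29700; (W₁ × (W₂ × (W₃ × W₄))): 5×10 by 10×25 → 5×25, cost 5·10·25 = 1250; cumulative 30950. Total 30950.
Difference: |13130 − 30950| = 17820.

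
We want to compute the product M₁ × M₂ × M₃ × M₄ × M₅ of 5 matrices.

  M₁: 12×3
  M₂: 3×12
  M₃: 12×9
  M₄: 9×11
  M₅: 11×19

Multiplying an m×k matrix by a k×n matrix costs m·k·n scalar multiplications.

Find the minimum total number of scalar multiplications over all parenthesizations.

1932

Adjacent pairs: M₁M₂ = 12·3·12 = 432; M₂M₃ = 3·12·9 = 324; M₃M₄ = 12·9·11 = 1188; M₄M₅ = 9·11·19 = 1881.
Length 3: M₁..M₃: k=1: 0+324+12·3·9=648; k=2: 432+0+12·12·9=1728 → min 648 | M₂..M₄: k=2: 0+1188+3·12·11=1584; k=3: 324+0+3·9·11=621 → min 621 | M₃..M₅: k=3: 0+1881+12·9·19=3933; k=4: 1188+0+12·11·19=3696 → min 3696.
Length 4: M₁..M₄: k=1: 0+621+12·3·11=1017; k=2: 432+1188+12·12·11=3204; k=3: 648+0+12·9·11=1836 → min 1017 | M₂..M₅: k=2: 0+3696+3·12·19=4380; k=3: 324+1881+3·9·19=2718; k=4: 621+0+3·11·19=1248 → min 1248.
Length 5: M₁..M₅: k=1: 0+1248+12·3·19=1932; k=2: 432+3696+12·12·19=6864; k=3: 648+1881+12·9·19=4581; k=4: 1017+0+12·11·19=3525 → min 1932.
Optimal order: (M₁ × (((M₂ × M₃) × M₄) × M₅)) with cost 1932.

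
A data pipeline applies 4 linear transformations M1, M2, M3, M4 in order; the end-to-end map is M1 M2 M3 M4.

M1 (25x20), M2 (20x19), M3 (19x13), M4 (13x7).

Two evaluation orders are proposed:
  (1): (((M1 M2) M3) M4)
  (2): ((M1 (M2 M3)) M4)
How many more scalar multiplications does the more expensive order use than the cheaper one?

Order (1) = (((M1 M2) M3) M4): (M1 M2): 25×20 by 20×19 → 25×19, cost 25·20·19 = 9500; ((M1 M2) M3): 25×19 by 19×13 → 25×13, cost 25·19·13 = 6175; cumulative 15675; (((M1 M2) M3) M4): 25×13 by 13×7 → 25×7, cost 25·13·7 = 2275; cumulative 17950. Total 17950.
Order (2) = ((M1 (M2 M3)) M4): (M2 M3): 20×19 by 19×13 → 20×13, cost 20·19·13 = 4940; (M1 (M2 M3)): 25×20 by 20×13 → 25×13, cost 25·20·13 = 6500; cumulative 11440; ((M1 (M2 M3)) M4): 25×13 by 13×7 → 25×7, cost 25·13·7 = 2275; cumulative 13715. Total 13715.
Difference: |17950 − 13715| = 4235.

4235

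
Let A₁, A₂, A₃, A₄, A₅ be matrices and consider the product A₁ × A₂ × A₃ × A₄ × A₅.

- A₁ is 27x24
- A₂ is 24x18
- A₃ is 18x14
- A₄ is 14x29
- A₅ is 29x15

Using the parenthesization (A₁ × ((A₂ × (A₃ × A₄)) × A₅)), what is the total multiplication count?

(A₃ × A₄): 18×14 by 14×29 → 18×29, cost 18·14·29 = 7308
(A₂ × (A₃ × A₄)): 24×18 by 18×29 → 24×29, cost 24·18·29 = 12528; cumulative 19836
((A₂ × (A₃ × A₄)) × A₅): 24×29 by 29×15 → 24×15, cost 24·29·15 = 10440; cumulative 30276
(A₁ × ((A₂ × (A₃ × A₄)) × A₅)): 27×24 by 24×15 → 27×15, cost 27·24·15 = 9720; cumulative 39996
Total: 39996 scalar multiplications.

39996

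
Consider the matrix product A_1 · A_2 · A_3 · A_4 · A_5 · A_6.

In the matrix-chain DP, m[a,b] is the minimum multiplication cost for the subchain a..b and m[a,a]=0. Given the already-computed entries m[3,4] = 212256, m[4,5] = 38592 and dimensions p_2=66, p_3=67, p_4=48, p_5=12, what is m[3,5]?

m[3,5] = min over k∈[3,4] of m[3,k]+m[k+1,5]+p_{2}·p_k·p_{5}.
k=3: 0 + 38592 + 66·67·12 = 91656; k=4: 212256 + 0 + 66·48·12 = 250272.
Minimum: 91656 at k=3.

91656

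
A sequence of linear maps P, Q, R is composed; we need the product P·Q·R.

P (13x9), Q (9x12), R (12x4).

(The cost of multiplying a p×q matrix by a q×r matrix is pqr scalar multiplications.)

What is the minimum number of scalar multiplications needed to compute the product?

Order (P·(Q·R)): (Q·R): 9×12 by 12×4 → 9×4, cost 9·12·4 = 432; (P·(Q·R)): 13×9 by 9×4 → 13×4, cost 13·9·4 = 468; cumulative 900. Total 900.
Order ((P·Q)·R): (P·Q): 13×9 by 9×12 → 13×12, cost 13·9·12 = 1404; ((P·Q)·R): 13×12 by 12×4 → 13×4, cost 13·12·4 = 624; cumulative 2028. Total 2028.
Minimum: 900.

900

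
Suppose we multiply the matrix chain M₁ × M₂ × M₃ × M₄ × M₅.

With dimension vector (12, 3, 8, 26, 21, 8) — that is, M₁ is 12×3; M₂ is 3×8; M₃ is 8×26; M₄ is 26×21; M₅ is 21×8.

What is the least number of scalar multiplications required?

Adjacent pairs: M₁M₂ = 12·3·8 = 288; M₂M₃ = 3·8·26 = 624; M₃M₄ = 8·26·21 = 4368; M₄M₅ = 26·21·8 = 4368.
Length 3: M₁..M₃: k=1: 0+624+12·3·26=1560; k=2: 288+0+12·8·26=2784 → min 1560 | M₂..M₄: k=2: 0+4368+3·8·21=4872; k=3: 624+0+3·26·21=2262 → min 2262 | M₃..M₅: k=3: 0+4368+8·26·8=6032; k=4: 4368+0+8·21·8=5712 → min 5712.
Length 4: M₁..M₄: k=1: 0+2262+12·3·21=3018; k=2: 288+4368+12·8·21=6672; k=3: 1560+0+12·26·21=8112 → min 3018 | M₂..M₅: k=2: 0+5712+3·8·8=5904; k=3: 624+4368+3·26·8=5616; k=4: 2262+0+3·21·8=2766 → min 2766.
Length 5: M₁..M₅: k=1: 0+2766+12·3·8=3054; k=2: 288+5712+12·8·8=6768; k=3: 1560+4368+12·26·8=8424; k=4: 3018+0+12·21·8=5034 → min 3054.
Optimal order: (M₁ × (((M₂ × M₃) × M₄) × M₅)) with cost 3054.

3054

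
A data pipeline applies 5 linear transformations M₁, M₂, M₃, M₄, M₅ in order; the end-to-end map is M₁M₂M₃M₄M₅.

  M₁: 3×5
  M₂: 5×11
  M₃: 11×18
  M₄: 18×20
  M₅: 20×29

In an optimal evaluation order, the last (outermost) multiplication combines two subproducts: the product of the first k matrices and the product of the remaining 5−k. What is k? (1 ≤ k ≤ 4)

4

Adjacent pairs: M₁M₂ = 3·5·11 = 165; M₂M₃ = 5·11·18 = 990; M₃M₄ = 11·18·20 = 3960; M₄M₅ = 18·20·29 = 10440.
Length 3: M₁..M₃: k=1: 0+990+3·5·18=1260; k=2: 165+0+3·11·18=759 → min 759 | M₂..M₄: k=2: 0+3960+5·11·20=5060; k=3: 990+0+5·18·20=2790 → min 2790 | M₃..M₅: k=3: 0+10440+11·18·29=16182; k=4: 3960+0+11·20·29=10340 → min 10340.
Length 4: M₁..M₄: k=1: 0+2790+3·5·20=3090; k=2: 165+3960+3·11·20=4785; k=3: 759+0+3·18·20=1839 → min 1839 | M₂..M₅: k=2: 0+10340+5·11·29=11935; k=3: 990+10440+5·18·29=14040; k=4: 2790+0+5·20·29=5690 → min 5690.
Top-level splits: k=1: (M₁..M₁)·(M₂..M₅) → 0+5690+3·5·29 = 6125; k=2: (M₁..M₂)·(M₃..M₅) → 165+10340+3·11·29 = 11462; k=3: (M₁..M₃)·(M₄..M₅) → 759+10440+3·18·29 = 12765; k=4: (M₁..M₄)·(M₅..M₅) → 1839+0+3·20·29 = 3579.
Best split is after M₄, i.e. k = 4.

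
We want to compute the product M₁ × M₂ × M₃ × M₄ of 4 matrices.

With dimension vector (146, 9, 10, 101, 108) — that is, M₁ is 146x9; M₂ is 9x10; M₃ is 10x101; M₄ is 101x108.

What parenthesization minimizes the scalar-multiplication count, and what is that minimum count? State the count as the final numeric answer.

Adjacent pairs: M₁M₂ = 146·9·10 = 13140; M₂M₃ = 9·10·101 = 9090; M₃M₄ = 10·101·108 = 109080.
Length 3: M₁..M₃: k=1: 0+9090+146·9·101=141804; k=2: 13140+0+146·10·101=160600 → min 141804 | M₂..M₄: k=2: 0+109080+9·10·108=118800; k=3: 9090+0+9·101·108=107262 → min 107262.
Length 4: M₁..M₄: k=1: 0+107262+146·9·108=249174; k=2: 13140+109080+146·10·108=279900; k=3: 141804+0+146·101·108=1734372 → min 249174.
Optimal parenthesization: (M₁ × ((M₂ × M₃) × M₄)) with cost 249174.

249174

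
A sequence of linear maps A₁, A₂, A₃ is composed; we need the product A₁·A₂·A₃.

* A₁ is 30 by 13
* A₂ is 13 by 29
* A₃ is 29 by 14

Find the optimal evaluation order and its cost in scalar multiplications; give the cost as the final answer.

10738

(A₁·(A₂·A₃)): cost 10738.
((A₁·A₂)·A₃): cost 23490.
Optimal: (A₁·(A₂·A₃)) with cost 10738.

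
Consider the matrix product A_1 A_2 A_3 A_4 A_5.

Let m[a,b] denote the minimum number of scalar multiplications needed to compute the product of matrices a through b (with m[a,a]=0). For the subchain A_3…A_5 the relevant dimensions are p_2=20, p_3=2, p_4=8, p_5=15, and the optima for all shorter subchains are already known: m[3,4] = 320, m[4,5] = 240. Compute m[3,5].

m[3,5] = min over k∈[3,4] of m[3,k]+m[k+1,5]+p_{2}·p_k·p_{5}.
k=3: 0 + 240 + 20·2·15 = 840; k=4: 320 + 0 + 20·8·15 = 2720.
Minimum: 840 at k=3.

840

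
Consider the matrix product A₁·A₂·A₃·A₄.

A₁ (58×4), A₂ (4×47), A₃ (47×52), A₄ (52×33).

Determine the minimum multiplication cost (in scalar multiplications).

24296

Adjacent pairs: A₁A₂ = 58·4·47 = 10904; A₂A₃ = 4·47·52 = 9776; A₃A₄ = 47·52·33 = 80652.
Length 3: A₁..A₃: k=1: 0+9776+58·4·52=21840; k=2: 10904+0+58·47·52=152656 → min 21840 | A₂..A₄: k=2: 0+80652+4·47·33=86856; k=3: 9776+0+4·52·33=16640 → min 16640.
Length 4: A₁..A₄: k=1: 0+16640+58·4·33=24296; k=2: 10904+80652+58·47·33=181514; k=3: 21840+0+58·52·33=121368 → min 24296.
Optimal order: (A₁·((A₂·A₃)·A₄)) with cost 24296.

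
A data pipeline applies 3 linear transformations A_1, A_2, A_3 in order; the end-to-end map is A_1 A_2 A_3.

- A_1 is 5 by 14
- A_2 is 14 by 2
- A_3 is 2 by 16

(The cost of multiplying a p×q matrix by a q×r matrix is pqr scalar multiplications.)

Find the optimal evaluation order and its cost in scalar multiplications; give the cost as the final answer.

(A_1 (A_2 A_3)): cost 1568.
((A_1 A_2) A_3): cost 300.
Optimal: ((A_1 A_2) A_3) with cost 300.

300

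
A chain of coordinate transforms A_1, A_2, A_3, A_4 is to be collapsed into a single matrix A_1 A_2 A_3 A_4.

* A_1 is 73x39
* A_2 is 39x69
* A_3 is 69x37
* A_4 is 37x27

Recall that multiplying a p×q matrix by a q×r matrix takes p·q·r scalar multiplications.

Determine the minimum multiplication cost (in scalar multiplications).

215397

Adjacent pairs: A_1A_2 = 73·39·69 = 196443; A_2A_3 = 39·69·37 = 99567; A_3A_4 = 69·37·27 = 68931.
Length 3: A_1..A_3: k=1: 0+99567+73·39·37=204906; k=2: 196443+0+73·69·37=382812 → min 204906 | A_2..A_4: k=2: 0+68931+39·69·27=141588; k=3: 99567+0+39·37·27=138528 → min 138528.
Length 4: A_1..A_4: k=1: 0+138528+73·39·27=215397; k=2: 196443+68931+73·69·27=401373; k=3: 204906+0+73·37·27=277833 → min 215397.
Optimal order: (A_1 ((A_2 A_3) A_4)) with cost 215397.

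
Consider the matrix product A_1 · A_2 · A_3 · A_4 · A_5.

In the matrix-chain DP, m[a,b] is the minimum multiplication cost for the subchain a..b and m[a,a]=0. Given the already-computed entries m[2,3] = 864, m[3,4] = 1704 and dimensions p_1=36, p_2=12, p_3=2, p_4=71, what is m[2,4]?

5976

m[2,4] = min over k∈[2,3] of m[2,k]+m[k+1,4]+p_{1}·p_k·p_{4}.
k=2: 0 + 1704 + 36·12·71 = 32376; k=3: 864 + 0 + 36·2·71 = 5976.
Minimum: 5976 at k=3.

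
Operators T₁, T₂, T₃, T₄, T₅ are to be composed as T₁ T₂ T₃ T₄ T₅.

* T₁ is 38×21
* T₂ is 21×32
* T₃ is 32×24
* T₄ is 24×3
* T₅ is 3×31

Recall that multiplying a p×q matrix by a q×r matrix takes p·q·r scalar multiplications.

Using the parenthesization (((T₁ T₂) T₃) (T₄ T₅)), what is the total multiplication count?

(T₁ T₂): 38×21 by 21×32 → 38×32, cost 38·21·32 = 25536
((T₁ T₂) T₃): 38×32 by 32×24 → 38×24, cost 38·32·24 = 29184; cumulative 54720
(T₄ T₅): 24×3 by 3×31 → 24×31, cost 24·3·31 = 2232
(((T₁ T₂) T₃) (T₄ T₅)): 38×24 by 24×31 → 38×31, cost 38·24·31 = 28272; cumulative 85224
Total: 85224 scalar multiplications.

85224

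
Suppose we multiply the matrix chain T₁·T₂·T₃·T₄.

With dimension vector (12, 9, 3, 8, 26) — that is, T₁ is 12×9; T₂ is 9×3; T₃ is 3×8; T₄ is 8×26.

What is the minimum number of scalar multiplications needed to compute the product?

1884

Adjacent pairs: T₁T₂ = 12·9·3 = 324; T₂T₃ = 9·3·8 = 216; T₃T₄ = 3·8·26 = 624.
Length 3: T₁..T₃: k=1: 0+216+12·9·8=1080; k=2: 324+0+12·3·8=612 → min 612 | T₂..T₄: k=2: 0+624+9·3·26=1326; k=3: 216+0+9·8·26=2088 → min 1326.
Length 4: T₁..T₄: k=1: 0+1326+12·9·26=4134; k=2: 324+624+12·3·26=1884; k=3: 612+0+12·8·26=3108 → min 1884.
Optimal order: ((T₁·T₂)·(T₃·T₄)) with cost 1884.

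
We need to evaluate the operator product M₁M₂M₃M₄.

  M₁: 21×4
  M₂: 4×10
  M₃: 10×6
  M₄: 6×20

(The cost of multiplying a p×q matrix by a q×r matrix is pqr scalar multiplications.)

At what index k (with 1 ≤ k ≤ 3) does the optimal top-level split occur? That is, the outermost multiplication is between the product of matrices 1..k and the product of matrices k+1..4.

1

Adjacent pairs: M₁M₂ = 21·4·10 = 840; M₂M₃ = 4·10·6 = 240; M₃M₄ = 10·6·20 = 1200.
Length 3: M₁..M₃: k=1: 0+240+21·4·6=744; k=2: 840+0+21·10·6=2100 → min 744 | M₂..M₄: k=2: 0+1200+4·10·20=2000; k=3: 240+0+4·6·20=720 → min 720.
Top-level splits: k=1: (M₁..M₁)·(M₂..M₄) → 0+720+21·4·20 = 2400; k=2: (M₁..M₂)·(M₃..M₄) → 840+1200+21·10·20 = 6240; k=3: (M₁..M₃)·(M₄..M₄) → 744+0+21·6·20 = 3264.
Best split is after M₁, i.e. k = 1.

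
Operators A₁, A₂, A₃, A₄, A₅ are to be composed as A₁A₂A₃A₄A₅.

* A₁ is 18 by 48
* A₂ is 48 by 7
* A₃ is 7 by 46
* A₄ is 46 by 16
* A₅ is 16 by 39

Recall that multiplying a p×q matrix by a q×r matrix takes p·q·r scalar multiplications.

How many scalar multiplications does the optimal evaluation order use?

Adjacent pairs: A₁A₂ = 18·48·7 = 6048; A₂A₃ = 48·7·46 = 15456; A₃A₄ = 7·46·16 = 5152; A₄A₅ = 46·16·39 = 28704.
Length 3: A₁..A₃: k=1: 0+15456+18·48·46=55200; k=2: 6048+0+18·7·46=11844 → min 11844 | A₂..A₄: k=2: 0+5152+48·7·16=10528; k=3: 15456+0+48·46·16=50784 → min 10528 | A₃..A₅: k=3: 0+28704+7·46·39=41262; k=4: 5152+0+7·16·39=9520 → min 9520.
Length 4: A₁..A₄: k=1: 0+10528+18·48·16=24352; k=2: 6048+5152+18·7·16=13216; k=3: 11844+0+18·46·16=25092 → min 13216 | A₂..A₅: k=2: 0+9520+48·7·39=22624; k=3: 15456+28704+48·46·39=130272; k=4: 10528+0+48·16·39=40480 → min 22624.
Length 5: A₁..A₅: k=1: 0+22624+18·48·39=56320; k=2: 6048+9520+18·7·39=20482; k=3: 11844+28704+18·46·39=72840; k=4: 13216+0+18·16·39=24448 → min 20482.
Optimal order: ((A₁A₂)((A₃A₄)A₅)) with cost 20482.

20482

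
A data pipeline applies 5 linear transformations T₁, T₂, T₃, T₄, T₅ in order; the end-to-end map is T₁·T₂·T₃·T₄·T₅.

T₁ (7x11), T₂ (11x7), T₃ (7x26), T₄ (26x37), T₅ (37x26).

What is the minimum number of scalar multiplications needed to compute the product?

15281

Adjacent pairs: T₁T₂ = 7·11·7 = 539; T₂T₃ = 11·7·26 = 2002; T₃T₄ = 7·26·37 = 6734; T₄T₅ = 26·37·26 = 25012.
Length 3: T₁..T₃: k=1: 0+2002+7·11·26=4004; k=2: 539+0+7·7·26=1813 → min 1813 | T₂..T₄: k=2: 0+6734+11·7·37=9583; k=3: 2002+0+11·26·37=12584 → min 9583 | T₃..T₅: k=3: 0+25012+7·26·26=29744; k=4: 6734+0+7·37·26=13468 → min 13468.
Length 4: T₁..T₄: k=1: 0+9583+7·11·37=12432; k=2: 539+6734+7·7·37=9086; k=3: 1813+0+7·26·37=8547 → min 8547 | T₂..T₅: k=2: 0+13468+11·7·26=15470; k=3: 2002+25012+11·26·26=34450; k=4: 9583+0+11·37·26=20165 → min 15470.
Length 5: T₁..T₅: k=1: 0+15470+7·11·26=17472; k=2: 539+13468+7·7·26=15281; k=3: 1813+25012+7·26·26=31557; k=4: 8547+0+7·37·26=15281 → min 15281.
Optimal order: ((T₁·T₂)·((T₃·T₄)·T₅)) with cost 15281.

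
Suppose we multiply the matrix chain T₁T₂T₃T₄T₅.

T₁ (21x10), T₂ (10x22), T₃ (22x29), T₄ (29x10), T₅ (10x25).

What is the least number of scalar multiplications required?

Adjacent pairs: T₁T₂ = 21·10·22 = 4620; T₂T₃ = 10·22·29 = 6380; T₃T₄ = 22·29·10 = 6380; T₄T₅ = 29·10·25 = 7250.
Length 3: T₁..T₃: k=1: 0+6380+21·10·29=12470; k=2: 4620+0+21·22·29=18018 → min 12470 | T₂..T₄: k=2: 0+6380+10·22·10=8580; k=3: 6380+0+10·29·10=9280 → min 8580 | T₃..T₅: k=3: 0+7250+22·29·25=23200; k=4: 6380+0+22·10·25=11880 → min 11880.
Length 4: T₁..T₄: k=1: 0+8580+21·10·10=10680; k=2: 4620+6380+21·22·10=15620; k=3: 12470+0+21·29·10=18560 → min 10680 | T₂..T₅: k=2: 0+11880+10·22·25=17380; k=3: 6380+7250+10·29·25=20880; k=4: 8580+0+10·10·25=11080 → min 11080.
Length 5: T₁..T₅: k=1: 0+11080+21·10·25=16330; k=2: 4620+11880+21·22·25=28050; k=3: 12470+7250+21·29·25=34945; k=4: 10680+0+21·10·25=15930 → min 15930.
Optimal order: ((T₁(T₂(T₃T₄)))T₅) with cost 15930.

15930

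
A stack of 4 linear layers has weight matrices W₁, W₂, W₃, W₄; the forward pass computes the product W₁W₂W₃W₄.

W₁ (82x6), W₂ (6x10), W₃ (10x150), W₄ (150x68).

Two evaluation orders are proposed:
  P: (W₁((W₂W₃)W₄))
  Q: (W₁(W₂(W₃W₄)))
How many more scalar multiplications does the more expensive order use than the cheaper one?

35880

Order P = (W₁((W₂W₃)W₄)): (W₂W₃): 6×10 by 10×150 → 6×150, cost 6·10·150 = 9000; ((W₂W₃)W₄): 6×150 by 150×68 → 6×68, cost 6·150·68 = 61200; cumulative 70200; (W₁((W₂W₃)W₄)): 82×6 by 6×68 → 82×68, cost 82·6·68 = 33456; cumulative 103656. Total 103656.
Order Q = (W₁(W₂(W₃W₄))): (W₃W₄): 10×150 by 150×68 → 10×68, cost 10·150·68 = 102000; (W₂(W₃W₄)): 6×10 by 10×68 → 6×68, cost 6·10·68 = 4080; cumulative 106080; (W₁(W₂(W₃W₄))): 82×6 by 6×68 → 82×68, cost 82·6·68 = 33456; cumulative 139536. Total 139536.
Difference: |103656 − 139536| = 35880.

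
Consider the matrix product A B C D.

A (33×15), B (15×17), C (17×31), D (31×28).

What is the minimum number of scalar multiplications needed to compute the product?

Adjacent pairs: AB = 33·15·17 = 8415; BC = 15·17·31 = 7905; CD = 17·31·28 = 14756.
Length 3: A..C: k=1: 0+7905+33·15·31=23250; k=2: 8415+0+33·17·31=25806 → min 23250 | B..D: k=2: 0+14756+15·17·28=21896; k=3: 7905+0+15·31·28=20925 → min 20925.
Length 4: A..D: k=1: 0+20925+33·15·28=34785; k=2: 8415+14756+33·17·28=38879; k=3: 23250+0+33·31·28=51894 → min 34785.
Optimal order: (A ((B C) D)) with cost 34785.

34785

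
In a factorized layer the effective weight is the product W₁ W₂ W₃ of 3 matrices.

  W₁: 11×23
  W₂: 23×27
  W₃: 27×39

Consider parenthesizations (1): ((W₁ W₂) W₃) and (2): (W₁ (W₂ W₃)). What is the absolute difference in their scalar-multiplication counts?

Order (1) = ((W₁ W₂) W₃): (W₁ W₂): 11×23 by 23×27 → 11×27, cost 11·23·27 = 6831; ((W₁ W₂) W₃): 11×27 by 27×39 → 11×39, cost 11·27·39 = 11583; cumulative 18414. Total 18414.
Order (2) = (W₁ (W₂ W₃)): (W₂ W₃): 23×27 by 27×39 → 23×39, cost 23·27·39 = 24219; (W₁ (W₂ W₃)): 11×23 by 23×39 → 11×39, cost 11·23·39 = 9867; cumulative 34086. Total 34086.
Difference: |18414 − 34086| = 15672.

15672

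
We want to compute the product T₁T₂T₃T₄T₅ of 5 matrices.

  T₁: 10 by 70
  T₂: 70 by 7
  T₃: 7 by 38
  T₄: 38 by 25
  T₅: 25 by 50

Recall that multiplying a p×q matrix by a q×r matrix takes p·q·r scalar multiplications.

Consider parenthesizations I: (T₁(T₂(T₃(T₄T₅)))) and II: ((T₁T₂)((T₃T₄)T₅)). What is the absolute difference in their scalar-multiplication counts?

96500

Order I = (T₁(T₂(T₃(T₄T₅)))): (T₄T₅): 38×25 by 25×50 → 38×50, cost 38·25·50 = 47500; (T₃(T₄T₅)): 7×38 by 38×50 → 7×50, cost 7·38·50 = 13300; cumulative 60800; (T₂(T₃(T₄T₅))): 70×7 by 7×50 → 70×50, cost 70·7·50 = 24500; cumulative 85300; (T₁(T₂(T₃(T₄T₅)))): 10×70 by 70×50 → 10×50, cost 10·70·50 = 35000; cumulative 120300. Total 120300.
Order II = ((T₁T₂)((T₃T₄)T₅)): (T₁T₂): 10×70 by 70×7 → 10×7, cost 10·70·7 = 4900; (T₃T₄): 7×38 by 38×25 → 7×25, cost 7·38·25 = 6650; ((T₃T₄)T₅): 7×25 by 25×50 → 7×50, cost 7·25·50 = 8750; cumulative 15400; ((T₁T₂)((T₃T₄)T₅)): 10×7 by 7×50 → 10×50, cost 10·7·50 = 3500; cumulative 23800. Total 23800.
Difference: |120300 − 23800| = 96500.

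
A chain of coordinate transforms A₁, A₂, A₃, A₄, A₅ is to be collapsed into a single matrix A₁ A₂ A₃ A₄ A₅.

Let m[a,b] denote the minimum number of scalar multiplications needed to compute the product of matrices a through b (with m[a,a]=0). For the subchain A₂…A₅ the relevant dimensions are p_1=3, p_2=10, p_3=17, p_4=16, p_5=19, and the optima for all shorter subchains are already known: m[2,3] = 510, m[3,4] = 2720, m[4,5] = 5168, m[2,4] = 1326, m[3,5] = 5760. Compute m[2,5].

2238

m[2,5] = min over k∈[2,4] of m[2,k]+m[k+1,5]+p_{1}·p_k·p_{5}.
k=2: 0 + 5760 + 3·10·19 = 6330; k=3: 510 + 5168 + 3·17·19 = 6647; k=4: 1326 + 0 + 3·16·19 = 2238.
Minimum: 2238 at k=4.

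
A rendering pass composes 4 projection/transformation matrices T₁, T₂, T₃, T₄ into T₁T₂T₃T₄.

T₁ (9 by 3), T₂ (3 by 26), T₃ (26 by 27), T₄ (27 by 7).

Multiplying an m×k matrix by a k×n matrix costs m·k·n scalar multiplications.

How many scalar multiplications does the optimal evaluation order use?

Adjacent pairs: T₁T₂ = 9·3·26 = 702; T₂T₃ = 3·26·27 = 2106; T₃T₄ = 26·27·7 = 4914.
Length 3: T₁..T₃: k=1: 0+2106+9·3·27=2835; k=2: 702+0+9·26·27=7020 → min 2835 | T₂..T₄: k=2: 0+4914+3·26·7=5460; k=3: 2106+0+3·27·7=2673 → min 2673.
Length 4: T₁..T₄: k=1: 0+2673+9·3·7=2862; k=2: 702+4914+9·26·7=7254; k=3: 2835+0+9·27·7=4536 → min 2862.
Optimal order: (T₁((T₂T₃)T₄)) with cost 2862.

2862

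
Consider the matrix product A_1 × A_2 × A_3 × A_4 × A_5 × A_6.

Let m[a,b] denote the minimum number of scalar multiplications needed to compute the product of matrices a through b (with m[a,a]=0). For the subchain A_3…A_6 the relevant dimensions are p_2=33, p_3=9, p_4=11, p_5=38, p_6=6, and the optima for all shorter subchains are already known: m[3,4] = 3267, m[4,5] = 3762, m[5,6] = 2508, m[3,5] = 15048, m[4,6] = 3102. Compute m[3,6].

m[3,6] = min over k∈[3,5] of m[3,k]+m[k+1,6]+p_{2}·p_k·p_{6}.
k=3: 0 + 3102 + 33·9·6 = 4884; k=4: 3267 + 2508 + 33·11·6 = 7953; k=5: 15048 + 0 + 33·38·6 = 22572.
Minimum: 4884 at k=3.

4884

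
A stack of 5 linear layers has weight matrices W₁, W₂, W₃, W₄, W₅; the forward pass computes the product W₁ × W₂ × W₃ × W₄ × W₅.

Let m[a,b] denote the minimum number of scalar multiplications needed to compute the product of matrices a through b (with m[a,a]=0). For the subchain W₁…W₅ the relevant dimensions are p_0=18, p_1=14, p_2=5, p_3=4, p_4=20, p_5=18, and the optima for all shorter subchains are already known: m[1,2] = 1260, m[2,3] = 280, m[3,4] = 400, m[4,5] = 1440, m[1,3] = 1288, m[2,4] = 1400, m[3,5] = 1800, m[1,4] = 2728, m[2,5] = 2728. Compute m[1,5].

4024

m[1,5] = min over k∈[1,4] of m[1,k]+m[k+1,5]+p_{0}·p_k·p_{5}.
k=1: 0 + 2728 + 18·14·18 = 7264; k=2: 1260 + 1800 + 18·5·18 = 4680; k=3: 1288 + 1440 + 18·4·18 = 4024; k=4: 2728 + 0 + 18·20·18 = 9208.
Minimum: 4024 at k=3.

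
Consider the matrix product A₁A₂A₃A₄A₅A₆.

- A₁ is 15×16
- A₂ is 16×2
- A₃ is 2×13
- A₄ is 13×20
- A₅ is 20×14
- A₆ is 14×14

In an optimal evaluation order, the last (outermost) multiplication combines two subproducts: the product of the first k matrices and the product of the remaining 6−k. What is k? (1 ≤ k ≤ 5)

2

Adjacent pairs: A₁A₂ = 15·16·2 = 480; A₂A₃ = 16·2·13 = 416; A₃A₄ = 2·13·20 = 520; A₄A₅ = 13·20·14 = 3640; A₅A₆ = 20·14·14 = 3920.
Length 3: A₁..A₃: k=1: 0+416+15·16·13=3536; k=2: 480+0+15·2·13=870 → min 870 | A₂..A₄: k=2: 0+520+16·2·20=1160; k=3: 416+0+16·13·20=4576 → min 1160 | A₃..A₅: k=3: 0+3640+2·13·14=4004; k=4: 520+0+2·20·14=1080 → min 1080 | A₄..A₆: k=4: 0+3920+13·20·14=7560; k=5: 3640+0+13·14·14=6188 → min 6188.
Length 4: A₁..A₄: k=1: 0+1160+15·16·20=5960; k=2: 480+520+15·2·20=1600; k=3: 870+0+15·13·20=4770 → min 1600 | A₂..A₅: k=2: 0+1080+16·2·14=1528; k=3: 416+3640+16·13·14=6968; k=4: 1160+0+16·20·14=5640 → min 1528 | A₃..A₆: k=3: 0+6188+2·13·14=6552; k=4: 520+3920+2·20·14=5000; k=5: 1080+0+2·14·14=1472 → min 1472.
Length 5: A₁..A₅: k=1: 0+1528+15·16·14=4888; k=2: 480+1080+15·2·14=1980; k=3: 870+3640+15·13·14=7240; k=4: 1600+0+15·20·14=5800 → min 1980 | A₂..A₆: k=2: 0+1472+16·2·14=1920; k=3: 416+6188+16·13·14=9516; k=4: 1160+3920+16·20·14=9560; k=5: 1528+0+16·14·14=4664 → min 1920.
Top-level splits: k=1: (A₁..A₁)·(A₂..A₆) → 0+1920+15·16·14 = 5280; k=2: (A₁..A₂)·(A₃..A₆) → 480+1472+15·2·14 = 2372; k=3: (A₁..A₃)·(A₄..A₆) → 870+6188+15·13·14 = 9788; k=4: (A₁..A₄)·(A₅..A₆) → 1600+3920+15·20·14 = 9720; k=5: (A₁..A₅)·(A₆..A₆) → 1980+0+15·14·14 = 4920.
Best split is after A₂, i.e. k = 2.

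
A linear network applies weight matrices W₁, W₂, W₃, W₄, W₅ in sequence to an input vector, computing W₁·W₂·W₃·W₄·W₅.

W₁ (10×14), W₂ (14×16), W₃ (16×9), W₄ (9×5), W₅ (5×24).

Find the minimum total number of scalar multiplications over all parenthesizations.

3740

Adjacent pairs: W₁W₂ = 10·14·16 = 2240; W₂W₃ = 14·16·9 = 2016; W₃W₄ = 16·9·5 = 720; W₄W₅ = 9·5·24 = 1080.
Length 3: W₁..W₃: k=1: 0+2016+10·14·9=3276; k=2: 2240+0+10·16·9=3680 → min 3276 | W₂..W₄: k=2: 0+720+14·16·5=1840; k=3: 2016+0+14·9·5=2646 → min 1840 | W₃..W₅: k=3: 0+1080+16·9·24=4536; k=4: 720+0+16·5·24=2640 → min 2640.
Length 4: W₁..W₄: k=1: 0+1840+10·14·5=2540; k=2: 2240+720+10·16·5=3760; k=3: 3276+0+10·9·5=3726 → min 2540 | W₂..W₅: k=2: 0+2640+14·16·24=8016; k=3: 2016+1080+14·9·24=6120; k=4: 1840+0+14·5·24=3520 → min 3520.
Length 5: W₁..W₅: k=1: 0+3520+10·14·24=6880; k=2: 2240+2640+10·16·24=8720; k=3: 3276+1080+10·9·24=6516; k=4: 2540+0+10·5·24=3740 → min 3740.
Optimal order: ((W₁·(W₂·(W₃·W₄)))·W₅) with cost 3740.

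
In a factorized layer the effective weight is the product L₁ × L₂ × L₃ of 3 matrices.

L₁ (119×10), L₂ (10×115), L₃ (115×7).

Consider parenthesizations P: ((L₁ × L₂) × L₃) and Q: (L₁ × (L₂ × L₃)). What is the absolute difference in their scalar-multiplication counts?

216265

Order P = ((L₁ × L₂) × L₃): (L₁ × L₂): 119×10 by 10×115 → 119×115, cost 119·10·115 = 136850; ((L₁ × L₂) × L₃): 119×115 by 115×7 → 119×7, cost 119·115·7 = 95795; cumulative 232645. Total 232645.
Order Q = (L₁ × (L₂ × L₃)): (L₂ × L₃): 10×115 by 115×7 → 10×7, cost 10·115·7 = 8050; (L₁ × (L₂ × L₃)): 119×10 by 10×7 → 119×7, cost 119·10·7 = 8330; cumulative 16380. Total 16380.
Difference: |232645 − 16380| = 216265.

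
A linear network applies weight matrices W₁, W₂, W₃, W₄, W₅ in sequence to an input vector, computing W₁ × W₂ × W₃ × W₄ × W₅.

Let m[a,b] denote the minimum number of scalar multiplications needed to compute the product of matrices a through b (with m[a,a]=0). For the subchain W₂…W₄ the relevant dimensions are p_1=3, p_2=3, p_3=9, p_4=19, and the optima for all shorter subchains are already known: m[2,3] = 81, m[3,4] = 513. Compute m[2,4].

594

m[2,4] = min over k∈[2,3] of m[2,k]+m[k+1,4]+p_{1}·p_k·p_{4}.
k=2: 0 + 513 + 3·3·19 = 684; k=3: 81 + 0 + 3·9·19 = 594.
Minimum: 594 at k=3.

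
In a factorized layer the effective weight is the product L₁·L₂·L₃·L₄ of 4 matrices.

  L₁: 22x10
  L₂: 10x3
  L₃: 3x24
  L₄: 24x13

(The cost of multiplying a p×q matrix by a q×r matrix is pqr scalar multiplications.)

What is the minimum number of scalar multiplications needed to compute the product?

Adjacent pairs: L₁L₂ = 22·10·3 = 660; L₂L₃ = 10·3·24 = 720; L₃L₄ = 3·24·13 = 936.
Length 3: L₁..L₃: k=1: 0+720+22·10·24=6000; k=2: 660+0+22·3·24=2244 → min 2244 | L₂..L₄: k=2: 0+936+10·3·13=1326; k=3: 720+0+10·24·13=3840 → min 1326.
Length 4: L₁..L₄: k=1: 0+1326+22·10·13=4186; k=2: 660+936+22·3·13=2454; k=3: 2244+0+22·24·13=9108 → min 2454.
Optimal order: ((L₁·L₂)·(L₃·L₄)) with cost 2454.

2454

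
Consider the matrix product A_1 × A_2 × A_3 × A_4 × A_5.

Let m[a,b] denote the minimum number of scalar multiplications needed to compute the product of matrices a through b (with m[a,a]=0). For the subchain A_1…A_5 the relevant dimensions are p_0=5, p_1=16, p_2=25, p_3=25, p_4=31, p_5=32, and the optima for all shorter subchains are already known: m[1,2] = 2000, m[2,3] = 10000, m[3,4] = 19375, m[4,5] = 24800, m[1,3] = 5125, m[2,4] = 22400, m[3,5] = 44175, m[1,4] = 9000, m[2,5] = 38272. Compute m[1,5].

m[1,5] = min over k∈[1,4] of m[1,k]+m[k+1,5]+p_{0}·p_k·p_{5}.
k=1: 0 + 38272 + 5·16·32 = 40832; k=2: 2000 + 44175 + 5·25·32 = 50175; k=3: 5125 + 24800 + 5·25·32 = 33925; k=4: 9000 + 0 + 5·31·32 = 13960.
Minimum: 13960 at k=4.

13960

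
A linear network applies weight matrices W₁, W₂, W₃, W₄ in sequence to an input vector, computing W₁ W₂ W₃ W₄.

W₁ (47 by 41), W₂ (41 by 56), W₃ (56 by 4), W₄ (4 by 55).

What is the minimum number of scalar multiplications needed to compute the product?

27232

Adjacent pairs: W₁W₂ = 47·41·56 = 107912; W₂W₃ = 41·56·4 = 9184; W₃W₄ = 56·4·55 = 12320.
Length 3: W₁..W₃: k=1: 0+9184+47·41·4=16892; k=2: 107912+0+47·56·4=118440 → min 16892 | W₂..W₄: k=2: 0+12320+41·56·55=138600; k=3: 9184+0+41·4·55=18204 → min 18204.
Length 4: W₁..W₄: k=1: 0+18204+47·41·55=124189; k=2: 107912+12320+47·56·55=264992; k=3: 16892+0+47·4·55=27232 → min 27232.
Optimal order: ((W₁ (W₂ W₃)) W₄) with cost 27232.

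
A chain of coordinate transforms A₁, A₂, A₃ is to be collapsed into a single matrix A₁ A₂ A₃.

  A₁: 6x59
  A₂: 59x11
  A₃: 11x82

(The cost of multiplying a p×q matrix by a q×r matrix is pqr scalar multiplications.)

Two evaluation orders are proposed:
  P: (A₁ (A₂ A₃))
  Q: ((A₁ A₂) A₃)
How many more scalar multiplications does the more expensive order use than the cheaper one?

72940

Order P = (A₁ (A₂ A₃)): (A₂ A₃): 59×11 by 11×82 → 59×82, cost 59·11·82 = 53218; (A₁ (A₂ A₃)): 6×59 by 59×82 → 6×82, cost 6·59·82 = 29028; cumulative 82246. Total 82246.
Order Q = ((A₁ A₂) A₃): (A₁ A₂): 6×59 by 59×11 → 6×11, cost 6·59·11 = 3894; ((A₁ A₂) A₃): 6×11 by 11×82 → 6×82, cost 6·11·82 = 5412; cumulative 9306. Total 9306.
Difference: |82246 − 9306| = 72940.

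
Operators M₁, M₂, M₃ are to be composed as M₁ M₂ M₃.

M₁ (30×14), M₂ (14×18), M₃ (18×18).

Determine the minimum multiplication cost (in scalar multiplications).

Order (M₁ (M₂ M₃)): (M₂ M₃): 14×18 by 18×18 → 14×18, cost 14·18·18 = 4536; (M₁ (M₂ M₃)): 30×14 by 14×18 → 30×18, cost 30·14·18 = 7560; cumulative 12096. Total 12096.
Order ((M₁ M₂) M₃): (M₁ M₂): 30×14 by 14×18 → 30×18, cost 30·14·18 = 7560; ((M₁ M₂) M₃): 30×18 by 18×18 → 30×18, cost 30·18·18 = 9720; cumulative 17280. Total 17280.
Minimum: 12096.

12096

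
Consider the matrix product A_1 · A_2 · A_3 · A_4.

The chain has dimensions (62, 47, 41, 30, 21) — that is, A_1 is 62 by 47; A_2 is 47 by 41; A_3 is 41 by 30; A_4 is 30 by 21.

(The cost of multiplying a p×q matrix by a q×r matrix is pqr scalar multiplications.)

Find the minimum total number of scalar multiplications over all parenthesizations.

Adjacent pairs: A_1A_2 = 62·47·41 = 119474; A_2A_3 = 47·41·30 = 57810; A_3A_4 = 41·30·21 = 25830.
Length 3: A_1..A_3: k=1: 0+57810+62·47·30=145230; k=2: 119474+0+62·41·30=195734 → min 145230 | A_2..A_4: k=2: 0+25830+47·41·21=66297; k=3: 57810+0+47·30·21=87420 → min 66297.
Length 4: A_1..A_4: k=1: 0+66297+62·47·21=127491; k=2: 119474+25830+62·41·21=198686; k=3: 145230+0+62·30·21=184290 → min 127491.
Optimal order: (A_1 · (A_2 · (A_3 · A_4))) with cost 127491.

127491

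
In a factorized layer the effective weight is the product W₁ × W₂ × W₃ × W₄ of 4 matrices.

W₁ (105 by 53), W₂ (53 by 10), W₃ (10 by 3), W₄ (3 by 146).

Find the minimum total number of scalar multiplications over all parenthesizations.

Adjacent pairs: W₁W₂ = 105·53·10 = 55650; W₂W₃ = 53·10·3 = 1590; W₃W₄ = 10·3·146 = 4380.
Length 3: W₁..W₃: k=1: 0+1590+105·53·3=18285; k=2: 55650+0+105·10·3=58800 → min 18285 | W₂..W₄: k=2: 0+4380+53·10·146=81760; k=3: 1590+0+53·3·146=24804 → min 24804.
Length 4: W₁..W₄: k=1: 0+24804+105·53·146=837294; k=2: 55650+4380+105·10·146=213330; k=3: 18285+0+105·3·146=64275 → min 64275.
Optimal order: ((W₁ × (W₂ × W₃)) × W₄) with cost 64275.

64275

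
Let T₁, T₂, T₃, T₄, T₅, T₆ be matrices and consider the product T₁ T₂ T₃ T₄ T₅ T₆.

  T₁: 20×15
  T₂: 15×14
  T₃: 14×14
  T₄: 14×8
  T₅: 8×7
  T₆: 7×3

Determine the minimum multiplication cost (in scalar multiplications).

2622

Adjacent pairs: T₁T₂ = 20·15·14 = 4200; T₂T₃ = 15·14·14 = 2940; T₃T₄ = 14·14·8 = 1568; T₄T₅ = 14·8·7 = 784; T₅T₆ = 8·7·3 = 168.
Length 3: T₁..T₃: k=1: 0+2940+20·15·14=7140; k=2: 4200+0+20·14·14=8120 → min 7140 | T₂..T₄: k=2: 0+1568+15·14·8=3248; k=3: 2940+0+15·14·8=4620 → min 3248 | T₃..T₅: k=3: 0+784+14·14·7=2156; k=4: 1568+0+14·8·7=2352 → min 2156 | T₄..T₆: k=4: 0+168+14·8·3=504; k=5: 784+0+14·7·3=1078 → min 504.
Length 4: T₁..T₄: k=1: 0+3248+20·15·8=5648; k=2: 4200+1568+20·14·8=8008; k=3: 7140+0+20·14·8=9380 → min 5648 | T₂..T₅: k=2: 0+2156+15·14·7=3626; k=3: 2940+784+15·14·7=5194; k=4: 3248+0+15·8·7=4088 → min 3626 | T₃..T₆: k=3: 0+504+14·14·3=1092; k=4: 1568+168+14·8·3=2072; k=5: 2156+0+14·7·3=2450 → min 1092.
Length 5: T₁..T₅: k=1: 0+3626+20·15·7=5726; k=2: 4200+2156+20·14·7=8316; k=3: 7140+784+20·14·7=9884; k=4: 5648+0+20·8·7=6768 → min 5726 | T₂..T₆: k=2: 0+1092+15·14·3=1722; k=3: 2940+504+15·14·3=4074; k=4: 3248+168+15·8·3=3776; k=5: 3626+0+15·7·3=3941 → min 1722.
Length 6: T₁..T₆: k=1: 0+1722+20·15·3=2622; k=2: 4200+1092+20·14·3=6132; k=3: 7140+504+20·14·3=8484; k=4: 5648+168+20·8·3=6296; k=5: 5726+0+20·7·3=6146 → min 2622.
Optimal order: (T₁ (T₂ (T₃ (T₄ (T₅ T₆))))) with cost 2622.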